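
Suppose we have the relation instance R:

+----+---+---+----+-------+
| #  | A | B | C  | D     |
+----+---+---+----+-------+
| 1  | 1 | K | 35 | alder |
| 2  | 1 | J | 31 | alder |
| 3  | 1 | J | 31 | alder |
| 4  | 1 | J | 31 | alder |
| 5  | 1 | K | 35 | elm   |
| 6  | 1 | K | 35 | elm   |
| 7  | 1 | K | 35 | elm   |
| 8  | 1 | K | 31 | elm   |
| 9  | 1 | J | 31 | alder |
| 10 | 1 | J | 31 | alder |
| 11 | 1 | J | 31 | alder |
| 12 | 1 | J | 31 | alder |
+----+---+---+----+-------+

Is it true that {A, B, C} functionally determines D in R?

(A=1, B=K, C=35): rows 1, 5, 6, 7 → D takes values {alder, elm} — violation
(A=1, B=J, C=31): rows 2, 3, 4, 9, 10, 11, 12 → D = alder, alder, alder, alder, alder, alder, alder ✓
(A=1, B=K, C=31): row 8 → D = elm ✓
Two rows agree on {A, B, C} but differ on D, so {A, B, C} -> D does not hold.

No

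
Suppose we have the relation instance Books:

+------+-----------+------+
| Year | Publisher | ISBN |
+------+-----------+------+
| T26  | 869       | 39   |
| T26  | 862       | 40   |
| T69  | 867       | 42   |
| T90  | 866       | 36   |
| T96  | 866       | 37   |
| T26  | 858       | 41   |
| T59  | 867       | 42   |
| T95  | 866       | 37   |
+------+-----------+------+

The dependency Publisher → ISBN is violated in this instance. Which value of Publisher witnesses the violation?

866

Publisher=869: 1 row → ISBN = 39 ✓
Publisher=862: 1 row → ISBN = 40 ✓
Publisher=867: 2 rows → ISBN = 42, 42 ✓
Publisher=866: 3 rows → ISBN takes values {36, 37} — violation
Publisher=858: 1 row → ISBN = 41 ✓
The only Publisher value with inconsistent ISBN is Publisher=866.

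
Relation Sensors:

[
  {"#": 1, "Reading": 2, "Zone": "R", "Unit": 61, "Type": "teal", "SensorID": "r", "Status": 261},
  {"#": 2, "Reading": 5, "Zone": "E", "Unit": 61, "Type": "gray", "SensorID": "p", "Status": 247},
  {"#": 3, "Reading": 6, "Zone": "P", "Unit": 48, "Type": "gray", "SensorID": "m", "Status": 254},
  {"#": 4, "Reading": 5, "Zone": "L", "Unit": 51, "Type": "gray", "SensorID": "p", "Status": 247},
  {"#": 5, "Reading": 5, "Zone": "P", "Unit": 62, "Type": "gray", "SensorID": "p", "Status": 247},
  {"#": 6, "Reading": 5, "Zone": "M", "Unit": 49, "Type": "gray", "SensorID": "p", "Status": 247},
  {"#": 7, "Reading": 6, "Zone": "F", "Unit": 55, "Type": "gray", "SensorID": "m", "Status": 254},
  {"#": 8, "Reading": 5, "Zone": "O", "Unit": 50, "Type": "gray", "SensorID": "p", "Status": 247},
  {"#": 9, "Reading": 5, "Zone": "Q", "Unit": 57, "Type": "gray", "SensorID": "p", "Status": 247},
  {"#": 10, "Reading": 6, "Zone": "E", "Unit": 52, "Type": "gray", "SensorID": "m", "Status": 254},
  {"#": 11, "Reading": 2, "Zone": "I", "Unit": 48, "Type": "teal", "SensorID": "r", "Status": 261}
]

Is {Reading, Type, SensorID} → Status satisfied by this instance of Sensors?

(Reading=2, Type=teal, SensorID=r): rows 1, 11 → Status = 261, 261 ✓
(Reading=5, Type=gray, SensorID=p): rows 2, 4, 5, 6, 8, 9 → Status = 247, 247, 247, 247, 247, 247 ✓
(Reading=6, Type=gray, SensorID=m): rows 3, 7, 10 → Status = 254, 254, 254 ✓
Every {Reading, Type, SensorID} value is associated with a single Status value, so {Reading, Type, SensorID} → Status holds.

Yes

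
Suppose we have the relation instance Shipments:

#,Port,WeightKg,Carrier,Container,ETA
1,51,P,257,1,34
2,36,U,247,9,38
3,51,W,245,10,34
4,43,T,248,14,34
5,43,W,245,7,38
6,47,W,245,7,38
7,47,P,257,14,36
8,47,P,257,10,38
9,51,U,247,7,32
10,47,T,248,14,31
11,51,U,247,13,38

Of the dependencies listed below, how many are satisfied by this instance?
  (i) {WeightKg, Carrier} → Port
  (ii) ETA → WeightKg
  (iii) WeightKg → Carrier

1

(i) {WeightKg, Carrier} → Port: (WeightKg=P, Carrier=257): rows 1, 7, 8 → Port takes values {51, 47} — violation; (WeightKg=U, Carrier=247): rows 2, 9, 11 → Port takes values {36, 51} — violation; (WeightKg=W, Carrier=245): rows 3, 5, 6 → Port takes values {51, 43, 47} — violation; (WeightKg=T, Carrier=248): rows 4, 10 → Port takes values {43, 47} — violation — fails.
(ii) ETA → WeightKg: ETA=34: rows 1, 3, 4 → WeightKg takes values {P, W, T} — violation; ETA=38: rows 2, 5, 6, 8, 11 → WeightKg takes values {U, W, P} — violation — fails.
(iii) WeightKg → Carrier: every LHS value maps to a single RHS value — holds.
1 of the 3 dependencies holds.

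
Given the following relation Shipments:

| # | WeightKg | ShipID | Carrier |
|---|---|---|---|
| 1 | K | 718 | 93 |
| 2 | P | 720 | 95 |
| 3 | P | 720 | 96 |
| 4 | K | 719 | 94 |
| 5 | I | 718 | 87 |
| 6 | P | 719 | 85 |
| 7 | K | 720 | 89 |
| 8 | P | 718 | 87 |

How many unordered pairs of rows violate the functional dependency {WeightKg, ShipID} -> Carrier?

(WeightKg=P, ShipID=720): violating pairs (2,3) — 1 pair.

1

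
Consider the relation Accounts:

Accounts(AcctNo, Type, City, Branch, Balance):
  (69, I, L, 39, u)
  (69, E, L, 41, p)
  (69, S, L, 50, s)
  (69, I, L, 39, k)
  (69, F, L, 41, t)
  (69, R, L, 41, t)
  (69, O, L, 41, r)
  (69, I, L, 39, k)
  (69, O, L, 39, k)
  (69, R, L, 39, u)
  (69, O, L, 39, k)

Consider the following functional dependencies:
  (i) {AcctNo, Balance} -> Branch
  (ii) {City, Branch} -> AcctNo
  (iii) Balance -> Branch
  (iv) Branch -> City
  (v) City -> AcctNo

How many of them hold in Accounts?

5

(i) {AcctNo, Balance} -> Branch: every LHS value maps to a single RHS value — holds.
(ii) {City, Branch} -> AcctNo: every LHS value maps to a single RHS value — holds.
(iii) Balance -> Branch: every LHS value maps to a single RHS value — holds.
(iv) Branch -> City: every LHS value maps to a single RHS value — holds.
(v) City -> AcctNo: every LHS value maps to a single RHS value — holds.
5 of the 5 dependencies hold.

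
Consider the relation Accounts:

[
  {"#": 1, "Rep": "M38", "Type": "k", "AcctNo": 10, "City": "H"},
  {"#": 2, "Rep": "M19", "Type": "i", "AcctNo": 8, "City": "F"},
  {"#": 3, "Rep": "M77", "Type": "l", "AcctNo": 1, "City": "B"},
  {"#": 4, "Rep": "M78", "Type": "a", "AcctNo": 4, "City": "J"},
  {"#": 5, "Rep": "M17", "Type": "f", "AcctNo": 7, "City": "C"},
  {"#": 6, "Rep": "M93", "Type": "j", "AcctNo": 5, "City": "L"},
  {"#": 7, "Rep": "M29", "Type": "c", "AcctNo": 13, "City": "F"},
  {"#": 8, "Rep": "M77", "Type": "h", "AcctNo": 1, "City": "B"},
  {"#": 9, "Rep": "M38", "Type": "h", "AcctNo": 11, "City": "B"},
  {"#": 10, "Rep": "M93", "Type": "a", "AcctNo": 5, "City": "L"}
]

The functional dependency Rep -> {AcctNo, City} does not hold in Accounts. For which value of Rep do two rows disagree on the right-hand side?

Rep=M38: rows 1, 9 → {AcctNo,City} takes values {(10, H), (11, B)} — violation
Rep=M19: row 2 → {AcctNo,City} = (8, F) ✓
Rep=M77: rows 3, 8 → {AcctNo,City} = (1, B), (1, B) ✓
Rep=M78: row 4 → {AcctNo,City} = (4, J) ✓
Rep=M17: row 5 → {AcctNo,City} = (7, C) ✓
Rep=M93: rows 6, 10 → {AcctNo,City} = (5, L), (5, L) ✓
Rep=M29: row 7 → {AcctNo,City} = (13, F) ✓
The only Rep value with inconsistent RHS is Rep=M38.

M38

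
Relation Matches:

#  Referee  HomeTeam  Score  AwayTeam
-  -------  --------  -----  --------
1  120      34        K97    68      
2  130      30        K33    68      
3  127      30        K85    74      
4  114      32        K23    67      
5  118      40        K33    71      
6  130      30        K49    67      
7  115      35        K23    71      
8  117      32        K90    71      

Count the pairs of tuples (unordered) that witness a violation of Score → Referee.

2

Score=K33: violating pairs (2,5) — 1 pair.
Score=K23: violating pairs (4,7) — 1 pair.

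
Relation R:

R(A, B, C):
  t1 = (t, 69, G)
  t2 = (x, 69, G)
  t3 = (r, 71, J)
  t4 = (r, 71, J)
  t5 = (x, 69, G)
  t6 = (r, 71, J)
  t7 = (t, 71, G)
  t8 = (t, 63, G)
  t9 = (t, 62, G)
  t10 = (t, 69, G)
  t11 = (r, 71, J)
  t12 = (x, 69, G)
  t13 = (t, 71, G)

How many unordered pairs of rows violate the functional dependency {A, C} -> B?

(A=t, C=G): violating pairs (1,7), (1,8), (1,9), (1,13), (7,8), (7,9), (7,10), (8,9), (8,10), (8,13), (9,10), (9,13), (10,13) — 13 pairs.
(A=x, C=G): all 3 rows agree on B — 0 pairs.
(A=r, C=J): all 4 rows agree on B — 0 pairs.

13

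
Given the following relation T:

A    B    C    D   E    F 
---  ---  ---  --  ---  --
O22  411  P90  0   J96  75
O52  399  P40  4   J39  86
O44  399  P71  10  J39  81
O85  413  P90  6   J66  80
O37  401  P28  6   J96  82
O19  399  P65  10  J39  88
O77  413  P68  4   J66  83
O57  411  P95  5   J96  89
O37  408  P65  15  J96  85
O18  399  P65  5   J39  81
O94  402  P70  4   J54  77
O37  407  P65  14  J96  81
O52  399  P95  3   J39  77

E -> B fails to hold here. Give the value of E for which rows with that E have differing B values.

E=J96: 5 rows → B takes values {411, 401, 408, 407} — violation
E=J39: 5 rows → B = 399, 399, 399, 399, 399 ✓
E=J66: 2 rows → B = 413, 413 ✓
E=J54: 1 row → B = 402 ✓
The only E value with inconsistent B is E=J96.

J96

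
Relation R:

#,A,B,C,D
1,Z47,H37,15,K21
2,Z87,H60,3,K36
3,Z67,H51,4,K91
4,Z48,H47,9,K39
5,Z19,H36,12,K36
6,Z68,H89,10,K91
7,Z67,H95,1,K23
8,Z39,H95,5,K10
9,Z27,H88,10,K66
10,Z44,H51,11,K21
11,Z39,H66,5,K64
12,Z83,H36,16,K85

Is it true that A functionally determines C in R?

No

A=Z47: row 1 → C = 15 ✓
A=Z87: row 2 → C = 3 ✓
A=Z67: rows 3, 7 → C takes values {4, 1} — violation
A=Z48: row 4 → C = 9 ✓
A=Z19: row 5 → C = 12 ✓
A=Z68: row 6 → C = 10 ✓
A=Z39: rows 8, 11 → C = 5, 5 ✓
A=Z27: row 9 → C = 10 ✓
A=Z44: row 10 → C = 11 ✓
A=Z83: row 12 → C = 16 ✓
Two rows agree on A but differ on C, so A -> C does not hold.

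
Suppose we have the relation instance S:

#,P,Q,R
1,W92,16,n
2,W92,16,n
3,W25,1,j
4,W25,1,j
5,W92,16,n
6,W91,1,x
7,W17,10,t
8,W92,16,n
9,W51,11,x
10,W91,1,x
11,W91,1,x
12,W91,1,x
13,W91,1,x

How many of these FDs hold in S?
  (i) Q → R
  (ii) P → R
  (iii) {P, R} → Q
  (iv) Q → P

2

(i) Q → R: Q=1: rows 3, 4, 6, 10, 11, 12, 13 → R takes values {j, x} — violation — fails.
(ii) P → R: every LHS value maps to a single RHS value — holds.
(iii) {P, R} → Q: every LHS value maps to a single RHS value — holds.
(iv) Q → P: Q=1: rows 3, 4, 6, 10, 11, 12, 13 → P takes values {W25, W91} — violation — fails.
2 of the 4 dependencies hold.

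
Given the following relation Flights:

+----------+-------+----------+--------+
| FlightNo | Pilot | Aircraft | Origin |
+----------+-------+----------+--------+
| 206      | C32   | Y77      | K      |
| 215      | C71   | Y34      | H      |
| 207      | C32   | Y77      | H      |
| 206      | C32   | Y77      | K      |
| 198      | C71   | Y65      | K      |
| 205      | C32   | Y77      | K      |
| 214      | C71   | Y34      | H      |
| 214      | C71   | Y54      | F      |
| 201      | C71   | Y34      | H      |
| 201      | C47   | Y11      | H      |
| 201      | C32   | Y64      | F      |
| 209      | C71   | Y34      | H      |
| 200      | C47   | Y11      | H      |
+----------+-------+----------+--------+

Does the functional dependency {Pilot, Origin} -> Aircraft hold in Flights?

(Pilot=C32, Origin=K): 3 rows → Aircraft = Y77, Y77, Y77 ✓
(Pilot=C71, Origin=H): 4 rows → Aircraft = Y34, Y34, Y34, Y34 ✓
(Pilot=C32, Origin=H): 1 row → Aircraft = Y77 ✓
(Pilot=C71, Origin=K): 1 row → Aircraft = Y65 ✓
(Pilot=C71, Origin=F): 1 row → Aircraft = Y54 ✓
(Pilot=C47, Origin=H): 2 rows → Aircraft = Y11, Y11 ✓
(Pilot=C32, Origin=F): 1 row → Aircraft = Y64 ✓
Every {Pilot, Origin} value is associated with a single Aircraft value, so {Pilot, Origin} -> Aircraft holds.

Yes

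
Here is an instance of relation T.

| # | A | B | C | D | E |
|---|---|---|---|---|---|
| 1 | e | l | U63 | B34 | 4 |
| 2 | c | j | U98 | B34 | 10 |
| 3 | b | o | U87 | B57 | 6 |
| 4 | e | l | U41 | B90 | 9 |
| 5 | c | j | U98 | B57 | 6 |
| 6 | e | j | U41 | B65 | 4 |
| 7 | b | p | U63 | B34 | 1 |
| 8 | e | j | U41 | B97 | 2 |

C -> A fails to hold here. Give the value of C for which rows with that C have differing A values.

U63

C=U63: rows 1, 7 → A takes values {e, b} — violation
C=U98: rows 2, 5 → A = c, c ✓
C=U87: row 3 → A = b ✓
C=U41: rows 4, 6, 8 → A = e, e, e ✓
The only C value with inconsistent A is C=U63.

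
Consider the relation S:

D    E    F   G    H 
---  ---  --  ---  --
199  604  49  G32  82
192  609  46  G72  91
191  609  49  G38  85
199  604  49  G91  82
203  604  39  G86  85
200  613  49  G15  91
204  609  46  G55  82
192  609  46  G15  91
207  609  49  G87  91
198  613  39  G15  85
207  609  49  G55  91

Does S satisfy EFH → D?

(E=604, F=49, H=82): 2 rows → D = 199, 199 ✓
(E=609, F=46, H=91): 2 rows → D = 192, 192 ✓
(E=609, F=49, H=85): 1 row → D = 191 ✓
(E=604, F=39, H=85): 1 row → D = 203 ✓
(E=613, F=49, H=91): 1 row → D = 200 ✓
(E=609, F=46, H=82): 1 row → D = 204 ✓
(E=609, F=49, H=91): 2 rows → D = 207, 207 ✓
(E=613, F=39, H=85): 1 row → D = 198 ✓
Every EFH value is associated with a single D value, so EFH → D holds.

Yes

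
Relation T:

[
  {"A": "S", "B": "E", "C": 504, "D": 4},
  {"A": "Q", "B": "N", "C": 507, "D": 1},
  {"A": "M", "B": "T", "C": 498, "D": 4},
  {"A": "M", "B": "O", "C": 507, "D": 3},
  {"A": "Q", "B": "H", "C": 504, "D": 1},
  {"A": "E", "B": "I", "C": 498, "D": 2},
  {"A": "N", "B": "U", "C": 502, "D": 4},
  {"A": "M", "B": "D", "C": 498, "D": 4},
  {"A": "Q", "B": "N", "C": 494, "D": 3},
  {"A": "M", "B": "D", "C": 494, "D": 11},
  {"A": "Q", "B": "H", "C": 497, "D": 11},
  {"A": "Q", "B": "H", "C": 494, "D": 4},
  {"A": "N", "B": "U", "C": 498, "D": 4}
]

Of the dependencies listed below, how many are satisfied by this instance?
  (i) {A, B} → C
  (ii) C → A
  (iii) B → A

1

(i) {A, B} → C: (A=Q, B=N): 2 rows → C takes values {507, 494} — violation; (A=Q, B=H): 3 rows → C takes values {504, 497, 494} — violation; (A=N, B=U): 2 rows → C takes values {502, 498} — violation; (A=M, B=D): 2 rows → C takes values {498, 494} — violation — fails.
(ii) C → A: C=504: 2 rows → A takes values {S, Q} — violation; C=507: 2 rows → A takes values {Q, M} — violation; C=498: 4 rows → A takes values {M, E, N} — violation; C=494: 3 rows → A takes values {Q, M} — violation — fails.
(iii) B → A: every LHS value maps to a single RHS value — holds.
1 of the 3 dependencies holds.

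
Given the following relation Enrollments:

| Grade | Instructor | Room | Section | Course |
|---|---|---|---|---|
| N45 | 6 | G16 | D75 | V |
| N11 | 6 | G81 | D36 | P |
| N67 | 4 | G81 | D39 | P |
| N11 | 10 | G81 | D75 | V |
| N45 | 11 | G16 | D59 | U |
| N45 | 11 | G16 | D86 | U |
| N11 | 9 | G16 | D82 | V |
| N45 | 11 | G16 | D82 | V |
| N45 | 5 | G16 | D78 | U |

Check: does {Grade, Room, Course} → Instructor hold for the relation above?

No

(Grade=N45, Room=G16, Course=V): 2 rows → Instructor takes values {6, 11} — violation
(Grade=N11, Room=G81, Course=P): 1 row → Instructor = 6 ✓
(Grade=N67, Room=G81, Course=P): 1 row → Instructor = 4 ✓
(Grade=N11, Room=G81, Course=V): 1 row → Instructor = 10 ✓
(Grade=N45, Room=G16, Course=U): 3 rows → Instructor takes values {11, 5} — violation
(Grade=N11, Room=G16, Course=V): 1 row → Instructor = 9 ✓
Two rows agree on {Grade, Room, Course} but differ on Instructor, so {Grade, Room, Course} → Instructor does not hold.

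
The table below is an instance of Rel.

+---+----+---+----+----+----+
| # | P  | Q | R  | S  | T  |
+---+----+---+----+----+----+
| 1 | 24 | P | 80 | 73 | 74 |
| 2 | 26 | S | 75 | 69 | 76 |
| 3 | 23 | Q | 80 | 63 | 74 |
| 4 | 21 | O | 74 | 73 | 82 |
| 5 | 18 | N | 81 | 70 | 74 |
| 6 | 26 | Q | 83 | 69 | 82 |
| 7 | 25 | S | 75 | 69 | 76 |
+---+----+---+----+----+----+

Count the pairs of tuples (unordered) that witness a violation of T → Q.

T=74: violating pairs (1,3), (1,5), (3,5) — 3 pairs.
T=76: all 2 rows agree on Q — 0 pairs.
T=82: violating pairs (4,6) — 1 pair.

4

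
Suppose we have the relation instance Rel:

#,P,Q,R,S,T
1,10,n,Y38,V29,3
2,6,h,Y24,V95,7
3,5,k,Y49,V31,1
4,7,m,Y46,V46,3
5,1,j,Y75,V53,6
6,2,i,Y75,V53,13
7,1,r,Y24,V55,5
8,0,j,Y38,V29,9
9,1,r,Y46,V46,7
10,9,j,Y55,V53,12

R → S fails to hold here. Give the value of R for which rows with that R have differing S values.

R=Y38: rows 1, 8 → S = V29, V29 ✓
R=Y24: rows 2, 7 → S takes values {V95, V55} — violation
R=Y49: row 3 → S = V31 ✓
R=Y46: rows 4, 9 → S = V46, V46 ✓
R=Y75: rows 5, 6 → S = V53, V53 ✓
R=Y55: row 10 → S = V53 ✓
The only R value with inconsistent S is R=Y24.

Y24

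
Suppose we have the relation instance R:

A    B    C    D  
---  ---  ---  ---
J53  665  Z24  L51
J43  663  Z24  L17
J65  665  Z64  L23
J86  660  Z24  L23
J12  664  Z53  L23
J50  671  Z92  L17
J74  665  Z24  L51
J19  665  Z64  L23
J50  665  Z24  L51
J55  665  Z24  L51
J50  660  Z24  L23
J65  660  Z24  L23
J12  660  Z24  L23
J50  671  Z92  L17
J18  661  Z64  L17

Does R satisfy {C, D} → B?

Yes

(C=Z24, D=L51): 4 rows → B = 665, 665, 665, 665 ✓
(C=Z24, D=L17): 1 row → B = 663 ✓
(C=Z64, D=L23): 2 rows → B = 665, 665 ✓
(C=Z24, D=L23): 4 rows → B = 660, 660, 660, 660 ✓
(C=Z53, D=L23): 1 row → B = 664 ✓
(C=Z92, D=L17): 2 rows → B = 671, 671 ✓
(C=Z64, D=L17): 1 row → B = 661 ✓
Every {C, D} value is associated with a single B value, so {C, D} → B holds.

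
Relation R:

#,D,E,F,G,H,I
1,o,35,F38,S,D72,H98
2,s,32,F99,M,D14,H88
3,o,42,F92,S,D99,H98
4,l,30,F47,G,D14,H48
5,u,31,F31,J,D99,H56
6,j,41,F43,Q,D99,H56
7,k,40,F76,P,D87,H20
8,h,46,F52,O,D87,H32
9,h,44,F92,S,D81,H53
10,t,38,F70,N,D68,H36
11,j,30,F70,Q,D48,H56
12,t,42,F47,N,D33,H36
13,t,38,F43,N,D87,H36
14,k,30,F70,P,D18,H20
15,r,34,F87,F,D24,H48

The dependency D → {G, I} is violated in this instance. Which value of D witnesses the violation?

D=o: rows 1, 3 → {G,I} = (S, H98), (S, H98) ✓
D=s: row 2 → {G,I} = (M, H88) ✓
D=l: row 4 → {G,I} = (G, H48) ✓
D=u: row 5 → {G,I} = (J, H56) ✓
D=j: rows 6, 11 → {G,I} = (Q, H56), (Q, H56) ✓
D=k: rows 7, 14 → {G,I} = (P, H20), (P, H20) ✓
D=h: rows 8, 9 → {G,I} takes values {(O, H32), (S, H53)} — violation
D=t: rows 10, 12, 13 → {G,I} = (N, H36), (N, H36), (N, H36) ✓
D=r: row 15 → {G,I} = (F, H48) ✓
The only D value with inconsistent RHS is D=h.

h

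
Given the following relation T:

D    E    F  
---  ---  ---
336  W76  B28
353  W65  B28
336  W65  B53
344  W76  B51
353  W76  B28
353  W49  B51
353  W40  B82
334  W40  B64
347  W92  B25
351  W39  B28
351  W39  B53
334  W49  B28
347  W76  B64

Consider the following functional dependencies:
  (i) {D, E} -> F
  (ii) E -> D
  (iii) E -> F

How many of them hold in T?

(i) {D, E} -> F: (D=351, E=W39): 2 rows → F takes values {B28, B53} — violation — fails.
(ii) E -> D: E=W76: 4 rows → D takes values {336, 344, 353, 347} — violation; E=W65: 2 rows → D takes values {353, 336} — violation; E=W49: 2 rows → D takes values {353, 334} — violation; E=W40: 2 rows → D takes values {353, 334} — violation — fails.
(iii) E -> F: E=W76: 4 rows → F takes values {B28, B51, B64} — violation; E=W65: 2 rows → F takes values {B28, B53} — violation; E=W49: 2 rows → F takes values {B51, B28} — violation; E=W40: 2 rows → F takes values {B82, B64} — violation; E=W39: 2 rows → F takes values {B28, B53} — violation — fails.
None of the 3 dependencies hold.

0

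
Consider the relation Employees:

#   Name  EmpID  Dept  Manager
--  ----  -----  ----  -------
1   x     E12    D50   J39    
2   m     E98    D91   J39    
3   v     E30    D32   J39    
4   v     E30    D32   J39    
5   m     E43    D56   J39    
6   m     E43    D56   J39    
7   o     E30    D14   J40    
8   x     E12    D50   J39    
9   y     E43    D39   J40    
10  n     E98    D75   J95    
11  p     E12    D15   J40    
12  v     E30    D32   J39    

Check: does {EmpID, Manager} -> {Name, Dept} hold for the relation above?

Yes

(EmpID=E12, Manager=J39): rows 1, 8 → {Name,Dept} = (x, D50), (x, D50) ✓
(EmpID=E98, Manager=J39): row 2 → {Name,Dept} = (m, D91) ✓
(EmpID=E30, Manager=J39): rows 3, 4, 12 → {Name,Dept} = (v, D32), (v, D32), (v, D32) ✓
(EmpID=E43, Manager=J39): rows 5, 6 → {Name,Dept} = (m, D56), (m, D56) ✓
(EmpID=E30, Manager=J40): row 7 → {Name,Dept} = (o, D14) ✓
(EmpID=E43, Manager=J40): row 9 → {Name,Dept} = (y, D39) ✓
(EmpID=E98, Manager=J95): row 10 → {Name,Dept} = (n, D75) ✓
(EmpID=E12, Manager=J40): row 11 → {Name,Dept} = (p, D15) ✓
Every {EmpID, Manager} value is associated with a single {Name, Dept} value, so {EmpID, Manager} -> {Name, Dept} holds.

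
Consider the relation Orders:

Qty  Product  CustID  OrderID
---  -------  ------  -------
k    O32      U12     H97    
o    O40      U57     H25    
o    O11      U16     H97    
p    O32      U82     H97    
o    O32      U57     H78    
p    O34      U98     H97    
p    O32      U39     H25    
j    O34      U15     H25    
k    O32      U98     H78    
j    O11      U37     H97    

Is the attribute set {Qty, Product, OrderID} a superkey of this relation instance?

All 10 rows have distinct {Qty, Product, OrderID} values, so {Qty, Product, OrderID} → (all attributes) holds and {Qty, Product, OrderID} is a superkey.

Yes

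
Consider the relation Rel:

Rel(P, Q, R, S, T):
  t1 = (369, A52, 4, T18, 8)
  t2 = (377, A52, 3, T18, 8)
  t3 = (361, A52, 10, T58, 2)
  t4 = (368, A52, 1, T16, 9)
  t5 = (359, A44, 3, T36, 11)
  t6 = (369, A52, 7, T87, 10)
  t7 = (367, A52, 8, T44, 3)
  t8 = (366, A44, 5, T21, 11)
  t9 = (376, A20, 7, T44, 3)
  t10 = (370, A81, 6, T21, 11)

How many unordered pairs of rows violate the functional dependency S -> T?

0

S=T18: all 2 rows agree on T — 0 pairs.
S=T44: all 2 rows agree on T — 0 pairs.
S=T21: all 2 rows agree on T — 0 pairs.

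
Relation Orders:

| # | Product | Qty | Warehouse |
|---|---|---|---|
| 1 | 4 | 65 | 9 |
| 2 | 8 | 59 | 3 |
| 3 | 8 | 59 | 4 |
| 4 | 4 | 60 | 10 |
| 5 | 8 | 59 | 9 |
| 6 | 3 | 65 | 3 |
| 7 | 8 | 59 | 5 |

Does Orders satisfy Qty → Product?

Qty=65: rows 1, 6 → Product takes values {4, 3} — violation
Qty=59: rows 2, 3, 5, 7 → Product = 8, 8, 8, 8 ✓
Qty=60: row 4 → Product = 4 ✓
Two rows agree on Qty but differ on Product, so Qty → Product does not hold.

No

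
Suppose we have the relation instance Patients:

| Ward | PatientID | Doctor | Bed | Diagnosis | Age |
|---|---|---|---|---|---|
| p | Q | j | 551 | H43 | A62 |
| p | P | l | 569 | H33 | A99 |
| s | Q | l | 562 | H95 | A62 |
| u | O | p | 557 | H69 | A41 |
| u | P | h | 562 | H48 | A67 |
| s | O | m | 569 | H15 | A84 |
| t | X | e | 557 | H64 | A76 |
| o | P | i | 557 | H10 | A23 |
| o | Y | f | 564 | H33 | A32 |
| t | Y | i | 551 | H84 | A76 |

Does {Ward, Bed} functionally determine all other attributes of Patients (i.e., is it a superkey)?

All 10 rows have distinct {Ward, Bed} values, so {Ward, Bed} → (all attributes) holds and {Ward, Bed} is a superkey.

Yes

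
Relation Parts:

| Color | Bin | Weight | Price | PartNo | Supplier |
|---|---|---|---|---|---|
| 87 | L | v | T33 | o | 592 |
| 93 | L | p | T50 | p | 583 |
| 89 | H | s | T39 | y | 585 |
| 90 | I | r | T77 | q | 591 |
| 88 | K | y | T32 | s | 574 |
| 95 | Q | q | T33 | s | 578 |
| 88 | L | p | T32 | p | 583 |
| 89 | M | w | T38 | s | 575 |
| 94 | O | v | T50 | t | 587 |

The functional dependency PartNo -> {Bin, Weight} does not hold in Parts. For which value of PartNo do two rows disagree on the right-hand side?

s

PartNo=o: 1 row → {Bin,Weight} = (L, v) ✓
PartNo=p: 2 rows → {Bin,Weight} = (L, p), (L, p) ✓
PartNo=y: 1 row → {Bin,Weight} = (H, s) ✓
PartNo=q: 1 row → {Bin,Weight} = (I, r) ✓
PartNo=s: 3 rows → {Bin,Weight} takes values {(K, y), (Q, q), (M, w)} — violation
PartNo=t: 1 row → {Bin,Weight} = (O, v) ✓
The only PartNo value with inconsistent RHS is PartNo=s.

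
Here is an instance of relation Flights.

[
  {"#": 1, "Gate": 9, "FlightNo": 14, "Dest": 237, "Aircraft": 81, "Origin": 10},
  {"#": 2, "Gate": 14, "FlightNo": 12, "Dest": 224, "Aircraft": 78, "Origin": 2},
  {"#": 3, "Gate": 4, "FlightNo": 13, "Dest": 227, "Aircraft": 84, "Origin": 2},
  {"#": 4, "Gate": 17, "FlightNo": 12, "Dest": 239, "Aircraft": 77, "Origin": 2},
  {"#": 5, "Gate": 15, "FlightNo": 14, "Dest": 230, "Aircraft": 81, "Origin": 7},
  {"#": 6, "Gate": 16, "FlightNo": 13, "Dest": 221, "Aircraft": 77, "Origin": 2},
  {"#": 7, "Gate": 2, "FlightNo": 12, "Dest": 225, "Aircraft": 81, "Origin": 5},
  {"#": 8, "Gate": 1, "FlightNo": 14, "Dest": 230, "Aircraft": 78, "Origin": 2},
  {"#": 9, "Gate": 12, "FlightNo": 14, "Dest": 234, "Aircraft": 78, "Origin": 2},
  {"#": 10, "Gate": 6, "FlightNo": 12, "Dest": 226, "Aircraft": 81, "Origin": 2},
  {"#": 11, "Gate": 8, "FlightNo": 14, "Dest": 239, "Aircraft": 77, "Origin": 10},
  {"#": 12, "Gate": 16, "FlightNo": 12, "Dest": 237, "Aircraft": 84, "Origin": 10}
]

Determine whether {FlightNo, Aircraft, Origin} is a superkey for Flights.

Rows 8 and 9 have the same {FlightNo, Aircraft, Origin} value (FlightNo=14, Aircraft=78, Origin=2) but are distinct tuples, so {FlightNo, Aircraft, Origin} does not determine every attribute — not a superkey.

No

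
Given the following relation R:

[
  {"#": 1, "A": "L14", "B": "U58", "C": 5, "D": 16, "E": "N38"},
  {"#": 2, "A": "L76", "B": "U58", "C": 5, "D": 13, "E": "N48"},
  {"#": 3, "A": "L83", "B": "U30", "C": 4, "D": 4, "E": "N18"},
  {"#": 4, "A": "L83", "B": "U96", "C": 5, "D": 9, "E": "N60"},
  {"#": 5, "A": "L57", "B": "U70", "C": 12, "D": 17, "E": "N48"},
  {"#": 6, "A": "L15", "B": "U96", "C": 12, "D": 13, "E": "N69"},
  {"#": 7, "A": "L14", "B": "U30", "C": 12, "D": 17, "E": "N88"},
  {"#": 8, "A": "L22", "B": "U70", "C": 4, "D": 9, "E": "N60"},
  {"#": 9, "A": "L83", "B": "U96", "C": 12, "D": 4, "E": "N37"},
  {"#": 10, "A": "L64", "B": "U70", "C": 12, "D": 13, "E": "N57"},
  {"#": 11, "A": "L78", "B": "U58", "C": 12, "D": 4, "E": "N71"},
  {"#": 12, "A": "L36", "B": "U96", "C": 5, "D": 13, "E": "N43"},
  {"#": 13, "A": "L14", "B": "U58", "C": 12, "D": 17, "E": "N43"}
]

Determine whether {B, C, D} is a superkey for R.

All 13 rows have distinct {B, C, D} values, so {B, C, D} → (all attributes) holds and {B, C, D} is a superkey.

Yes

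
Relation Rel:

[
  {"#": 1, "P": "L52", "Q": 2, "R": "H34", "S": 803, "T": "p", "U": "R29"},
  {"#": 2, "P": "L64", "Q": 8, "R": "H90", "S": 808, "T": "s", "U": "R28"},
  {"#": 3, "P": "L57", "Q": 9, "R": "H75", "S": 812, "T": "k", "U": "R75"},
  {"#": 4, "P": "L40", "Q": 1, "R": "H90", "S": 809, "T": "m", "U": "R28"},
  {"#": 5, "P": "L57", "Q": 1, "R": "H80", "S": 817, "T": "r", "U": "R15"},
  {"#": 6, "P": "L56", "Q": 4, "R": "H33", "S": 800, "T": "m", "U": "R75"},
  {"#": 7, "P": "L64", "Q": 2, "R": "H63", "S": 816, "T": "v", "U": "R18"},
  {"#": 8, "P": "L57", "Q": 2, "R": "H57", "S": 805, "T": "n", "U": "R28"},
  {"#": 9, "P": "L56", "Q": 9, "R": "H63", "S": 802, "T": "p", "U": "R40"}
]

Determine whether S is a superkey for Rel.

All 9 rows have distinct S values, so S → (all attributes) holds and S is a superkey.

Yes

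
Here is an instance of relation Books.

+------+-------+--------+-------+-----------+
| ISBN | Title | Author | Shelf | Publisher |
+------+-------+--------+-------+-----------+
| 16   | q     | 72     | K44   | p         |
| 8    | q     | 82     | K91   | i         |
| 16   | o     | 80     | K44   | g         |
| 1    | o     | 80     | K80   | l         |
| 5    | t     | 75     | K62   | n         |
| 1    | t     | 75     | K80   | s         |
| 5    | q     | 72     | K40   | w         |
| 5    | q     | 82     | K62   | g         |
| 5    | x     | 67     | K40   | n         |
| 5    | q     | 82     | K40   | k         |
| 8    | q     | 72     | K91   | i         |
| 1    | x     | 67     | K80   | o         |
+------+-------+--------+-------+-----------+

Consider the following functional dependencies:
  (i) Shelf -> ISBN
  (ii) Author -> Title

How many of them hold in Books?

2

(i) Shelf -> ISBN: every LHS value maps to a single RHS value — holds.
(ii) Author -> Title: every LHS value maps to a single RHS value — holds.
2 of the 2 dependencies hold.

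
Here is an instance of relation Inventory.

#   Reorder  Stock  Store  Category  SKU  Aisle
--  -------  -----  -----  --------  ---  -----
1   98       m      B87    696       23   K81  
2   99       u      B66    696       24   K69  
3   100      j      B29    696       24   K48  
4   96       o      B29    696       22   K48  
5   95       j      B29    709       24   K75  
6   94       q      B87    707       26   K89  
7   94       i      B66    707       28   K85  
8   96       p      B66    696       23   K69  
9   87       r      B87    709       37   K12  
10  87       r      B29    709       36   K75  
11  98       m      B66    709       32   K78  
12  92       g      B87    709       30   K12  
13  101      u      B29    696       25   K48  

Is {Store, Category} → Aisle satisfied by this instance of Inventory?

(Store=B87, Category=696): row 1 → Aisle = K81 ✓
(Store=B66, Category=696): rows 2, 8 → Aisle = K69, K69 ✓
(Store=B29, Category=696): rows 3, 4, 13 → Aisle = K48, K48, K48 ✓
(Store=B29, Category=709): rows 5, 10 → Aisle = K75, K75 ✓
(Store=B87, Category=707): row 6 → Aisle = K89 ✓
(Store=B66, Category=707): row 7 → Aisle = K85 ✓
(Store=B87, Category=709): rows 9, 12 → Aisle = K12, K12 ✓
(Store=B66, Category=709): row 11 → Aisle = K78 ✓
Every {Store, Category} value is associated with a single Aisle value, so {Store, Category} → Aisle holds.

Yes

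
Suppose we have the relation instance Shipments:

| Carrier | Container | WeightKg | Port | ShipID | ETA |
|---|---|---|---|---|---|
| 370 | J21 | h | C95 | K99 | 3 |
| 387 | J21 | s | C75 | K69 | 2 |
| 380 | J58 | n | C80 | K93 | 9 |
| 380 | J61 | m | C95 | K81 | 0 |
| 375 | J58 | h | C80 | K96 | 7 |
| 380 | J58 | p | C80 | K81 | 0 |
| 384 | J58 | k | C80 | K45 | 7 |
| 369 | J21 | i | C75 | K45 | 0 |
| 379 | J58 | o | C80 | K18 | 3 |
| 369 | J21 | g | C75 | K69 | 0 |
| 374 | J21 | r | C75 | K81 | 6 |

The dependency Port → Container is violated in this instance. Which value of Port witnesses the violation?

C95

Port=C95: 2 rows → Container takes values {J21, J61} — violation
Port=C75: 4 rows → Container = J21, J21, J21, J21 ✓
Port=C80: 5 rows → Container = J58, J58, J58, J58, J58 ✓
The only Port value with inconsistent Container is Port=C95.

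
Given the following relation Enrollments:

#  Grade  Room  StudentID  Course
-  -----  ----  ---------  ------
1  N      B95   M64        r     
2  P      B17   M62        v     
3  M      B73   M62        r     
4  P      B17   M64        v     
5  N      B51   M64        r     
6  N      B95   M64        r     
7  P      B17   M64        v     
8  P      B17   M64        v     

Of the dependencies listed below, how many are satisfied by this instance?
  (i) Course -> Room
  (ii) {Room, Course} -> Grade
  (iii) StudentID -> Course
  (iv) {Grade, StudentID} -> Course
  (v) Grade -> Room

(i) Course -> Room: Course=r: rows 1, 3, 5, 6 → Room takes values {B95, B73, B51} — violation — fails.
(ii) {Room, Course} -> Grade: every LHS value maps to a single RHS value — holds.
(iii) StudentID -> Course: StudentID=M64: rows 1, 4, 5, 6, 7, 8 → Course takes values {r, v} — violation; StudentID=M62: rows 2, 3 → Course takes values {v, r} — violation — fails.
(iv) {Grade, StudentID} -> Course: every LHS value maps to a single RHS value — holds.
(v) Grade -> Room: Grade=N: rows 1, 5, 6 → Room takes values {B95, B51} — violation — fails.
2 of the 5 dependencies hold.

2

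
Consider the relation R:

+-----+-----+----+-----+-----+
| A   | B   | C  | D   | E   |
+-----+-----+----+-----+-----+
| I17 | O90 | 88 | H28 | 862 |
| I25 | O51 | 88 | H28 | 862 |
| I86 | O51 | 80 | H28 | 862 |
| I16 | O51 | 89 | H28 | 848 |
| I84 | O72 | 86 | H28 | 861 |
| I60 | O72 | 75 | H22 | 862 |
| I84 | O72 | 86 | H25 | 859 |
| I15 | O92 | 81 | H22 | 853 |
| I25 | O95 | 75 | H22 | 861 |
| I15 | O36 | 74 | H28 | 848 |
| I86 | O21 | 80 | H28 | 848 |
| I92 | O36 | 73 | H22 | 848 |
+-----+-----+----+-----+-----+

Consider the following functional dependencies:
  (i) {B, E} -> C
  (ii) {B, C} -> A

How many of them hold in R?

(i) {B, E} -> C: (B=O51, E=862): 2 rows → C takes values {88, 80} — violation; (B=O36, E=848): 2 rows → C takes values {74, 73} — violation — fails.
(ii) {B, C} -> A: every LHS value maps to a single RHS value — holds.
1 of the 2 dependencies holds.

1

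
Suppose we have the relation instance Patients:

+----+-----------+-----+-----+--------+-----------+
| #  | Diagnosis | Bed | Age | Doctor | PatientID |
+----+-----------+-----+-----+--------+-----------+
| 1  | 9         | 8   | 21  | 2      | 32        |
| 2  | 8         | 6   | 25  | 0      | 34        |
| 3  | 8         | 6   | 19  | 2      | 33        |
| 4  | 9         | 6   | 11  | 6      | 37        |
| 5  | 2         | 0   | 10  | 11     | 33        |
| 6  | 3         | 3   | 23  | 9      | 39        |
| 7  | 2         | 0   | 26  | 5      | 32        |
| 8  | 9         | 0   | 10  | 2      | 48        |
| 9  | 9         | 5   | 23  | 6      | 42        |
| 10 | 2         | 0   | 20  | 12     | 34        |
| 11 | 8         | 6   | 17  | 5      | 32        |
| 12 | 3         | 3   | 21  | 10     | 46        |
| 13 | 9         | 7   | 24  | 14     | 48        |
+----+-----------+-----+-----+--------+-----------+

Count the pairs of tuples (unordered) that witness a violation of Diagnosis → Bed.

Diagnosis=9: violating pairs (1,4), (1,8), (1,9), (1,13), (4,8), (4,9), (4,13), (8,9), (8,13), (9,13) — 10 pairs.
Diagnosis=8: all 3 rows agree on Bed — 0 pairs.
Diagnosis=2: all 3 rows agree on Bed — 0 pairs.
Diagnosis=3: all 2 rows agree on Bed — 0 pairs.

10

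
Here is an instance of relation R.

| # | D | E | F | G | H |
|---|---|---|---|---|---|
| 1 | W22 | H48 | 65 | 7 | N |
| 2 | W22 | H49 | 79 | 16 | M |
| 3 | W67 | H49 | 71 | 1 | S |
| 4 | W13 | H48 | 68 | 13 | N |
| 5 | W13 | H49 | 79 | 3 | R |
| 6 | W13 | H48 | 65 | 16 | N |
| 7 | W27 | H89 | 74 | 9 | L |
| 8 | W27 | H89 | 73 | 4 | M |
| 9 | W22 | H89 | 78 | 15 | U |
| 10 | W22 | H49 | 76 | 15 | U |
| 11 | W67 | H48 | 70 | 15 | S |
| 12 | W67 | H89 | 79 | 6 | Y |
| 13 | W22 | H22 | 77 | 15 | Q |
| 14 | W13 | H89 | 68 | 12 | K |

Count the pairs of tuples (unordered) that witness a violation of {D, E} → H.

(D=W22, E=H49): violating pairs (2,10) — 1 pair.
(D=W13, E=H48): all 2 rows agree on H — 0 pairs.
(D=W27, E=H89): violating pairs (7,8) — 1 pair.

2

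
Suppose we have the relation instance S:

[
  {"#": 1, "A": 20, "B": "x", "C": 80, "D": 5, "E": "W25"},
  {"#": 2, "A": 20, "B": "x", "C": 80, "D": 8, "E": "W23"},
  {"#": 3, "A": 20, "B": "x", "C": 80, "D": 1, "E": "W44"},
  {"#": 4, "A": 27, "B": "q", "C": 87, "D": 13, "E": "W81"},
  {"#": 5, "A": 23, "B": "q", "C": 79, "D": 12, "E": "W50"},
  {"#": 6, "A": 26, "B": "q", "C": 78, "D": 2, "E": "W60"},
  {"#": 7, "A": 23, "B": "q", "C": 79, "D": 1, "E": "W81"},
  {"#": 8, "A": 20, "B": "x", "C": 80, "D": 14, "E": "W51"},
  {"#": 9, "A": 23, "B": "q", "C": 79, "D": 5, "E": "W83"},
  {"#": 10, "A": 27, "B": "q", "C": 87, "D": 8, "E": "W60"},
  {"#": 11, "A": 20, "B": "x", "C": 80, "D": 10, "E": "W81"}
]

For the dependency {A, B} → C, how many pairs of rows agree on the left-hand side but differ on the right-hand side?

(A=20, B=x): all 5 rows agree on C — 0 pairs.
(A=27, B=q): all 2 rows agree on C — 0 pairs.
(A=23, B=q): all 3 rows agree on C — 0 pairs.

0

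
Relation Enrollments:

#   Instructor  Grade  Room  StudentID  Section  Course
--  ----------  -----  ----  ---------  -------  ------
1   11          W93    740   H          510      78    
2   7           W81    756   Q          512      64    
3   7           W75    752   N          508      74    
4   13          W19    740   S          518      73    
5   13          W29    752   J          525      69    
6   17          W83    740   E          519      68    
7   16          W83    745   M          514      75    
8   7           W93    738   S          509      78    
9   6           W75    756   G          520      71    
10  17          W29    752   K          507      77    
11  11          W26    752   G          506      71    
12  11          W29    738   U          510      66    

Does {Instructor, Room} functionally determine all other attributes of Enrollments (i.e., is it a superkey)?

All 12 rows have distinct {Instructor, Room} values, so {Instructor, Room} → (all attributes) holds and {Instructor, Room} is a superkey.

Yes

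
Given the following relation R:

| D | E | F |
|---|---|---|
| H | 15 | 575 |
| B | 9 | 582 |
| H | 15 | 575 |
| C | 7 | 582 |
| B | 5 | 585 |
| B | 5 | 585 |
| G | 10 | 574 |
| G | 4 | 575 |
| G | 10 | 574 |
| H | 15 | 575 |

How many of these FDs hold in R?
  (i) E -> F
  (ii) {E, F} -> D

2

(i) E -> F: every LHS value maps to a single RHS value — holds.
(ii) {E, F} -> D: every LHS value maps to a single RHS value — holds.
2 of the 2 dependencies hold.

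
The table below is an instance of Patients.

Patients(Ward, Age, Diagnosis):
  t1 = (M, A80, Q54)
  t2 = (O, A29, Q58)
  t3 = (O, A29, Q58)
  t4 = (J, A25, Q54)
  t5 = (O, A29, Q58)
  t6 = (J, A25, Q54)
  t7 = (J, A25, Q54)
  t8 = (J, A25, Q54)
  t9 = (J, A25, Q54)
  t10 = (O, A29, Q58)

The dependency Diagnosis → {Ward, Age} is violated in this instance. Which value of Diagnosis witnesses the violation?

Diagnosis=Q54: rows 1, 4, 6, 7, 8, 9 → {Ward,Age} takes values {(M, A80), (J, A25)} — violation
Diagnosis=Q58: rows 2, 3, 5, 10 → {Ward,Age} = (O, A29), (O, A29), (O, A29), (O, A29) ✓
The only Diagnosis value with inconsistent RHS is Diagnosis=Q54.

Q54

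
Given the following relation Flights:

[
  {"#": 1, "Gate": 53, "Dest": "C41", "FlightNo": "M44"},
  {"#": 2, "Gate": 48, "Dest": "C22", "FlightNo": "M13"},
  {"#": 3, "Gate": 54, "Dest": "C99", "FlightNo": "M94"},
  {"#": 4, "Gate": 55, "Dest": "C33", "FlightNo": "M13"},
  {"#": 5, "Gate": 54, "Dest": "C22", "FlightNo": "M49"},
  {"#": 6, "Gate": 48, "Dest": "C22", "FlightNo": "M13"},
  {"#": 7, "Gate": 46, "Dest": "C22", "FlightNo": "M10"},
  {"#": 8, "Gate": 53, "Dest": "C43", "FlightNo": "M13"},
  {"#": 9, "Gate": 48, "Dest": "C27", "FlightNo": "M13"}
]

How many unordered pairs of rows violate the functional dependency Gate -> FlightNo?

2

Gate=53: violating pairs (1,8) — 1 pair.
Gate=48: all 3 rows agree on FlightNo — 0 pairs.
Gate=54: violating pairs (3,5) — 1 pair.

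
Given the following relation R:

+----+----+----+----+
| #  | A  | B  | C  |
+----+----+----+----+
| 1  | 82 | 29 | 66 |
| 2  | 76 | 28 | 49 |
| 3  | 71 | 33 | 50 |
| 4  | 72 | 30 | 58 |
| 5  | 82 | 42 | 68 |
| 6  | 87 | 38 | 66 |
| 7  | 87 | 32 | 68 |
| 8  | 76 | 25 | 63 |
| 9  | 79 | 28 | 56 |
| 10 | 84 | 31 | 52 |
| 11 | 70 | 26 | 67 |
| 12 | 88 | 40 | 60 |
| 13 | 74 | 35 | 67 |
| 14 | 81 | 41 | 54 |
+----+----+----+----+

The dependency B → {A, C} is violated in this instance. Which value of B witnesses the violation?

28

B=29: row 1 → {A,C} = (82, 66) ✓
B=28: rows 2, 9 → {A,C} takes values {(76, 49), (79, 56)} — violation
B=33: row 3 → {A,C} = (71, 50) ✓
B=30: row 4 → {A,C} = (72, 58) ✓
B=42: row 5 → {A,C} = (82, 68) ✓
B=38: row 6 → {A,C} = (87, 66) ✓
B=32: row 7 → {A,C} = (87, 68) ✓
B=25: row 8 → {A,C} = (76, 63) ✓
B=31: row 10 → {A,C} = (84, 52) ✓
B=26: row 11 → {A,C} = (70, 67) ✓
B=40: row 12 → {A,C} = (88, 60) ✓
B=35: row 13 → {A,C} = (74, 67) ✓
B=41: row 14 → {A,C} = (81, 54) ✓
The only B value with inconsistent RHS is B=28.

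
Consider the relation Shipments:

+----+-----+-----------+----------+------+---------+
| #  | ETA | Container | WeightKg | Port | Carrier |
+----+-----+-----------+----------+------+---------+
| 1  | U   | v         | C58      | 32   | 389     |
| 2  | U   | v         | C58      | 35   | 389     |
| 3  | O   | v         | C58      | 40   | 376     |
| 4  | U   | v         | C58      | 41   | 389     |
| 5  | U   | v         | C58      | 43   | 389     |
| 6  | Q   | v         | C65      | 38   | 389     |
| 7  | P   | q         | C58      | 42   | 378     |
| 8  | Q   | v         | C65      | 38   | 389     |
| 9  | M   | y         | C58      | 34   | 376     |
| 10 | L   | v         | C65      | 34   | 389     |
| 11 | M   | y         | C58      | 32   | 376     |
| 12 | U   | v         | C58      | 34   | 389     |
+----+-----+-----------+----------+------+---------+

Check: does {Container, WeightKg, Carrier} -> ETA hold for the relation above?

No

(Container=v, WeightKg=C58, Carrier=389): rows 1, 2, 4, 5, 12 → ETA = U, U, U, U, U ✓
(Container=v, WeightKg=C58, Carrier=376): row 3 → ETA = O ✓
(Container=v, WeightKg=C65, Carrier=389): rows 6, 8, 10 → ETA takes values {Q, L} — violation
(Container=q, WeightKg=C58, Carrier=378): row 7 → ETA = P ✓
(Container=y, WeightKg=C58, Carrier=376): rows 9, 11 → ETA = M, M ✓
Two rows agree on {Container, WeightKg, Carrier} but differ on ETA, so {Container, WeightKg, Carrier} -> ETA does not hold.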